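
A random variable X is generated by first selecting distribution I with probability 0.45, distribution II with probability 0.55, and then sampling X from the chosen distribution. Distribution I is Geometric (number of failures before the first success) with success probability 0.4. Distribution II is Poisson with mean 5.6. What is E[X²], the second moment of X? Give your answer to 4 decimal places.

For each component E[X²] = Var + (mean)², giving I: 6; II: 36.96.
Overall E[X²] = 0.45·6 + 0.55·36.96 = 23.028.

23.0280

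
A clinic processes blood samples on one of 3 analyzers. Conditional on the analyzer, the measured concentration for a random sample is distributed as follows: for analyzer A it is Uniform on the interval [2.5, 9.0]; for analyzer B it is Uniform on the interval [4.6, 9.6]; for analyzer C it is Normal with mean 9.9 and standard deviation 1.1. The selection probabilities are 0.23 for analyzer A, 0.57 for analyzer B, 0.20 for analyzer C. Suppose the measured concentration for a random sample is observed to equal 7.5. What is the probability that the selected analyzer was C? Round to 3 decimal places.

Likelihoods f(7.5 | ·): A: 0.153846; B: 0.2; C: 0.0335602.
Posterior ∝ prior × likelihood. Numerator for C: 0.2·0.0335602 = 0.00671204.
Normalizing constant: 0.23·0.153846 + 0.57·0.2 + 0.2·0.0335602 = 0.156097.
P(C | observation) = 0.00671204 / 0.156097 = 0.0429993.

0.043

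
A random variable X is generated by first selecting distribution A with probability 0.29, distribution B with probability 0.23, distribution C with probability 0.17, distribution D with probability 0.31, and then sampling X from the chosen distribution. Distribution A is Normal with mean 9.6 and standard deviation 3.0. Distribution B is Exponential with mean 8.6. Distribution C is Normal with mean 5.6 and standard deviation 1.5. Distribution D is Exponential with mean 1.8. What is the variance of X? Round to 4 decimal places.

Per component, A: μ=9.6, E[X²]=101.16; B: μ=8.6, E[X²]=147.92; C: μ=5.6, E[X²]=33.61; D: μ=1.8, E[X²]=6.48.
E[X] = 0.29·9.6 + 0.23·8.6 + 0.17·5.6 + 0.31·1.8 = 6.272.
E[X²] = 0.29·101.16 + 0.23·147.92 + 0.17·33.61 + 0.31·6.48 = 71.0805.
Var(X) = E[X²] − (E[X])² = 71.0805 − 39.338 = 31.7425.

31.7425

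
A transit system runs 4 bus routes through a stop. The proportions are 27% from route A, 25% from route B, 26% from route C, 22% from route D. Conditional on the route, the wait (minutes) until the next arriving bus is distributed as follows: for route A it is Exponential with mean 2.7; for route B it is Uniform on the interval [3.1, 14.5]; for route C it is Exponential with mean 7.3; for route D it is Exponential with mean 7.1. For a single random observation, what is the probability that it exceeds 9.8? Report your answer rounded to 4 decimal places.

Conditional on each route, P(X > 9.8): A: 0.026526; B: 0.412281; C: 0.261201; D: 0.251508.
By total probability, P(X > 9.8) = 0.27·0.026526 + 0.25·0.412281 + 0.26·0.261201 + 0.22·0.251508 = 0.233476.

0.2335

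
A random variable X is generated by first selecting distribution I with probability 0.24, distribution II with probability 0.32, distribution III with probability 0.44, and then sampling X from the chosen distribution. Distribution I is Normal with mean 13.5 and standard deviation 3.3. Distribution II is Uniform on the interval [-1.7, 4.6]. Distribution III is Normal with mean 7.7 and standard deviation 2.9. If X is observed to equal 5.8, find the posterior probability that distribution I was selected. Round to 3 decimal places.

Likelihoods f(5.8 | ·): I: 0.00794603; II: 0; III: 0.110994.
Posterior ∝ prior × likelihood. Numerator for I: 0.24·0.00794603 = 0.00190705.
Normalizing constant: 0.24·0.00794603 + 0.32·0 + 0.44·0.110994 = 0.0507446.
P(I | observation) = 0.00190705 / 0.0507446 = 0.0375813.

0.038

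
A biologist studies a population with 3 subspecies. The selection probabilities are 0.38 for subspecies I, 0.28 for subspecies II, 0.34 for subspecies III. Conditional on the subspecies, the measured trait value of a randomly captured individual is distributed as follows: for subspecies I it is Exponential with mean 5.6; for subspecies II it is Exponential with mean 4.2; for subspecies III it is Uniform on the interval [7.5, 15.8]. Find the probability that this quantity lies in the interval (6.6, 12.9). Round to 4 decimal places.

Conditional on each subspecies, P(6.6 < X < 12.9): I: 0.207817; II: 0.161393; III: 0.650602.
By total probability, P(6.6 < X < 12.9) = 0.38·0.207817 + 0.28·0.161393 + 0.34·0.650602 = 0.345365.

0.3454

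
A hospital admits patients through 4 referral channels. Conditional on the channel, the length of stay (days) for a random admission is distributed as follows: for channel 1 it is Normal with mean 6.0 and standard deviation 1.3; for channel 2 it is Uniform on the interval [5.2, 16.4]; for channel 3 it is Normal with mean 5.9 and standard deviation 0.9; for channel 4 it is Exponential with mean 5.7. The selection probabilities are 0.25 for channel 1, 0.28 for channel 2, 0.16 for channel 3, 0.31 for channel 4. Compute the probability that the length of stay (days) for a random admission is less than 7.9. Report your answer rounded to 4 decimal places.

Conditional on each channel, P(X < 7.9): 1: 0.928066; 2: 0.241071; 3: 0.986866; 4: 0.749918.
By total probability, P(X < 7.9) = 0.25·0.928066 + 0.28·0.241071 + 0.16·0.986866 + 0.31·0.749918 = 0.68989.

0.6899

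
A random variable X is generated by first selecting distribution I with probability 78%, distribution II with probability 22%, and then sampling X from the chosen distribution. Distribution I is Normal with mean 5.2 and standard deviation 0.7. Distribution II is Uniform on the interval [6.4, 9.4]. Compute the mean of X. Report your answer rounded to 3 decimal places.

5.794

Component means — I: 5.2; II: 7.9.
E[X] = 0.78·5.2 + 0.22·7.9 = 5.794.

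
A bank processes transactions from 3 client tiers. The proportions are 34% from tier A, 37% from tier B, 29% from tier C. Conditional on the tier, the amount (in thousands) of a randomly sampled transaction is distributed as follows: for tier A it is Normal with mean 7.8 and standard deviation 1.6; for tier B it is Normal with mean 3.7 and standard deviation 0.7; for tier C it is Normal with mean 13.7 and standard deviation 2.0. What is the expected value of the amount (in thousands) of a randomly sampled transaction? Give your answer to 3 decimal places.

7.994

Component means — A: 7.8; B: 3.7; C: 13.7.
E[X] = 0.34·7.8 + 0.37·3.7 + 0.29·13.7 = 7.994.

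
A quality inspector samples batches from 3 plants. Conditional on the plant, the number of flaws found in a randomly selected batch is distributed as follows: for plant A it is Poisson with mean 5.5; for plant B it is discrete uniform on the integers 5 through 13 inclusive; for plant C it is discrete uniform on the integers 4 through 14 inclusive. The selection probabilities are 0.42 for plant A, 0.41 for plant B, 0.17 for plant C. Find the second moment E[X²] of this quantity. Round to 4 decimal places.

For each component E[X²] = Var + (mean)², giving A: 35.75; B: 87.6667; C: 91.
Overall E[X²] = 0.42·35.75 + 0.41·87.6667 + 0.17·91 = 66.4283.

66.4283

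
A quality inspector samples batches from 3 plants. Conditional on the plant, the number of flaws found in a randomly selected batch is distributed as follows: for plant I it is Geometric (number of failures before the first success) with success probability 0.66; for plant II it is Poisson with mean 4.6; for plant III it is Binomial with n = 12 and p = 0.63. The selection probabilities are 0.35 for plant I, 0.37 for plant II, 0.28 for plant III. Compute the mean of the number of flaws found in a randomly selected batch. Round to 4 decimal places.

Component means — I: 0.515152; II: 4.6; III: 7.56.
E[X] = 0.35·0.515152 + 0.37·4.6 + 0.28·7.56 = 3.9991.

3.9991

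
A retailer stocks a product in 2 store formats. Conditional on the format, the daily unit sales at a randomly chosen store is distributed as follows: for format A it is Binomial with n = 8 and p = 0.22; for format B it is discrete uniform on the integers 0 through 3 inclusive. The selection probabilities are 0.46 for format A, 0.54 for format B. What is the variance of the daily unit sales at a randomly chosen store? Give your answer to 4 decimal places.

1.3233

Per component, A: μ=1.76, E[X²]=4.4704; B: μ=1.5, E[X²]=3.5.
E[X] = 0.46·1.76 + 0.54·1.5 = 1.6196.
E[X²] = 0.46·4.4704 + 0.54·3.5 = 3.94638.
Var(X) = E[X²] − (E[X])² = 3.94638 − 2.6231 = 1.32328.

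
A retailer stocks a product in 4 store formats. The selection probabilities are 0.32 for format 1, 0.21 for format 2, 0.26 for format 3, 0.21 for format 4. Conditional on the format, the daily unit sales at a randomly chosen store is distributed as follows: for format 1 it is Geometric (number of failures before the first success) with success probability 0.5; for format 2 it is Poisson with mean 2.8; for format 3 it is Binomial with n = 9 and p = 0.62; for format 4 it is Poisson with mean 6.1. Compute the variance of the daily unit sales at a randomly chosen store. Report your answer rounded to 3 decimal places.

Per component, 1: μ=1, E[X²]=3; 2: μ=2.8, E[X²]=10.64; 3: μ=5.58, E[X²]=33.2568; 4: μ=6.1, E[X²]=43.31.
E[X] = 0.32·1 + 0.21·2.8 + 0.26·5.58 + 0.21·6.1 = 3.6398.
E[X²] = 0.32·3 + 0.21·10.64 + 0.26·33.2568 + 0.21·43.31 = 20.9363.
Var(X) = E[X²] − (E[X])² = 20.9363 − 13.2481 = 7.68812.

7.688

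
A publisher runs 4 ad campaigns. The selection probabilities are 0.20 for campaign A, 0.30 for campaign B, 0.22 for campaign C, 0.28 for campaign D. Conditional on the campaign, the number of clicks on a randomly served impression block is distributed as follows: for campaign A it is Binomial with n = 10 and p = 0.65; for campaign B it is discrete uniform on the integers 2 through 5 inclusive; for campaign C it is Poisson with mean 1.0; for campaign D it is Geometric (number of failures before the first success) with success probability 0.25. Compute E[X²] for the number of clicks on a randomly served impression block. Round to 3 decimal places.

For each component E[X²] = Var + (mean)², giving A: 44.525; B: 13.5; C: 2; D: 21.
Overall E[X²] = 0.2·44.525 + 0.3·13.5 + 0.22·2 + 0.28·21 = 19.275.

19.275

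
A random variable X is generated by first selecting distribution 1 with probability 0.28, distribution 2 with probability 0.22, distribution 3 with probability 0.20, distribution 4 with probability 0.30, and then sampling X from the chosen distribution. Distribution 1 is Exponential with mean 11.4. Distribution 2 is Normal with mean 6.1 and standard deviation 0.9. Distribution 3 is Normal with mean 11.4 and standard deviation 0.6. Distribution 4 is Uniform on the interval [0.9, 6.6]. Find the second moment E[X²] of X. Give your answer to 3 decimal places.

For each component E[X²] = Var + (mean)², giving 1: 259.92; 2: 38.02; 3: 130.32; 4: 16.77.
Overall E[X²] = 0.28·259.92 + 0.22·38.02 + 0.2·130.32 + 0.3·16.77 = 112.237.

112.237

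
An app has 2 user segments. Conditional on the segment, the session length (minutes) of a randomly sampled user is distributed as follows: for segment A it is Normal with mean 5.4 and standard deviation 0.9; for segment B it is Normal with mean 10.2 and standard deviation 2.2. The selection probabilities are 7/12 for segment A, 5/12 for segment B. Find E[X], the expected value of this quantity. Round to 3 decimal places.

Component means — A: 5.4; B: 10.2.
E[X] = 0.583333·5.4 + 0.416667·10.2 = 7.4.

7.400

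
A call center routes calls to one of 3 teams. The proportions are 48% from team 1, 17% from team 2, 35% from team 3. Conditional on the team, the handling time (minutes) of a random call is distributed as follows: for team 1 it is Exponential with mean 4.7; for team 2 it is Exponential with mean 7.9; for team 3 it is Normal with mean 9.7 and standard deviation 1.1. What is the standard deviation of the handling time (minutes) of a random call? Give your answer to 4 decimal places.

Per component, 1: μ=4.7, E[X²]=44.18; 2: μ=7.9, E[X²]=124.82; 3: μ=9.7, E[X²]=95.3.
E[X] = 0.48·4.7 + 0.17·7.9 + 0.35·9.7 = 6.994.
E[X²] = 0.48·44.18 + 0.17·124.82 + 0.35·95.3 = 75.7808.
Var(X) = E[X²] − (E[X])² = 75.7808 − 48.916 = 26.8648.
SD(X) = √26.8648 = 5.18312.

5.1831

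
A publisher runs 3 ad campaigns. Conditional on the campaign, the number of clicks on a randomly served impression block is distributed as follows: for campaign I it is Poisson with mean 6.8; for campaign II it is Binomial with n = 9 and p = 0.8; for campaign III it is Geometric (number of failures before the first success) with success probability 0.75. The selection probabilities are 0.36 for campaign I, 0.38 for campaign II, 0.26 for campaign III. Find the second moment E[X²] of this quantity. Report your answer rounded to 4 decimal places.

39.4852

For each component E[X²] = Var + (mean)², giving I: 53.04; II: 53.28; III: 0.555556.
Overall E[X²] = 0.36·53.04 + 0.38·53.28 + 0.26·0.555556 = 39.4852.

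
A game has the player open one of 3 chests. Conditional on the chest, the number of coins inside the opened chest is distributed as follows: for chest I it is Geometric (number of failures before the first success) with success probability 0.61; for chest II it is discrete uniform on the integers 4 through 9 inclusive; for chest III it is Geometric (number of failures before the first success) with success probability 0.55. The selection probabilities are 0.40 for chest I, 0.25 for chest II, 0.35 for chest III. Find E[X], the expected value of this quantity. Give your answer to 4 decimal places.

Component means — I: 0.639344; II: 6.5; III: 0.818182.
E[X] = 0.4·0.639344 + 0.25·6.5 + 0.35·0.818182 = 2.1671.

2.1671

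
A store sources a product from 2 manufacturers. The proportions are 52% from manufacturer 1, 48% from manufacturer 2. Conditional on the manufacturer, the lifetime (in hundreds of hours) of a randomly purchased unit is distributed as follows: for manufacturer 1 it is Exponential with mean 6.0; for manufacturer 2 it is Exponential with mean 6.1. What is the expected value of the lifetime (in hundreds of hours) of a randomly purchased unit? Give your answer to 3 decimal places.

Component means — 1: 6; 2: 6.1.
E[X] = 0.52·6 + 0.48·6.1 = 6.048.

6.048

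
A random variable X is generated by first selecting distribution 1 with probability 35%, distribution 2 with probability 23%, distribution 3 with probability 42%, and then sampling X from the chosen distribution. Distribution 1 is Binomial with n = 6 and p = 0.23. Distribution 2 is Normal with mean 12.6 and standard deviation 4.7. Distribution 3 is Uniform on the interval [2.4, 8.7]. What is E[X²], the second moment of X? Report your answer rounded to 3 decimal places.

For each component E[X²] = Var + (mean)², giving 1: 2.967; 2: 180.85; 3: 34.11.
Overall E[X²] = 0.35·2.967 + 0.23·180.85 + 0.42·34.11 = 56.9601.

56.960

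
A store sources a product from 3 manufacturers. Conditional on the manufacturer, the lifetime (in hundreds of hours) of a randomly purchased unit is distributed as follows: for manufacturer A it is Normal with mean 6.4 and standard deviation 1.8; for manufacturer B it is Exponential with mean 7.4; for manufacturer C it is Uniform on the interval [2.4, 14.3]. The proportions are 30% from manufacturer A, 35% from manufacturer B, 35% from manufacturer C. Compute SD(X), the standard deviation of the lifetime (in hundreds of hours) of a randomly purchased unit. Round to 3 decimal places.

Per component, A: μ=6.4, E[X²]=44.2; B: μ=7.4, E[X²]=109.52; C: μ=8.35, E[X²]=81.5233.
E[X] = 0.3·6.4 + 0.35·7.4 + 0.35·8.35 = 7.4325.
E[X²] = 0.3·44.2 + 0.35·109.52 + 0.35·81.5233 = 80.1252.
Var(X) = E[X²] − (E[X])² = 80.1252 − 55.2421 = 24.8831.
SD(X) = √24.8831 = 4.9883.

4.988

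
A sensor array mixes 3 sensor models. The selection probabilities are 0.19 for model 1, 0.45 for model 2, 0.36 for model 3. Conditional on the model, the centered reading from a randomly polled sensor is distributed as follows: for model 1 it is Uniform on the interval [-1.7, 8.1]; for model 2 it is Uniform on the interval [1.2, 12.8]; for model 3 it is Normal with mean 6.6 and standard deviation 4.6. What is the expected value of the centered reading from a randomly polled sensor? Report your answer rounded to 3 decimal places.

Component means — 1: 3.2; 2: 7; 3: 6.6.
E[X] = 0.19·3.2 + 0.45·7 + 0.36·6.6 = 6.134.

6.134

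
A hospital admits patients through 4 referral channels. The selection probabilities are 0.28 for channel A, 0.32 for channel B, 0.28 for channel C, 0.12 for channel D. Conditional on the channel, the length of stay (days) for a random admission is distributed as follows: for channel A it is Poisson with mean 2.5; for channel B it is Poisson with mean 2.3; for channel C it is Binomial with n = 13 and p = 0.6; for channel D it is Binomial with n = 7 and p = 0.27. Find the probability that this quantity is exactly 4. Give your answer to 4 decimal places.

0.0903

Conditional on each channel, P(X = 4): A: 0.133602; B: 0.116902; C: 0.0242913; D: 0.0723589.
By total probability, P(X = 4) = 0.28·0.133602 + 0.32·0.116902 + 0.28·0.0242913 + 0.12·0.0723589 = 0.0903019.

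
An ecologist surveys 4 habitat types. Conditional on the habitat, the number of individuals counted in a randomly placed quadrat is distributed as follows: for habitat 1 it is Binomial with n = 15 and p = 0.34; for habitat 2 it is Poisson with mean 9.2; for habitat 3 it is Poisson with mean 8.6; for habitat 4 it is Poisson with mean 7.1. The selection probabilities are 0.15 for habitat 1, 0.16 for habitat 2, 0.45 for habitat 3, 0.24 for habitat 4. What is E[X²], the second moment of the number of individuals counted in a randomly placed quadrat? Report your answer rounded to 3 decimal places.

70.375

For each component E[X²] = Var + (mean)², giving 1: 29.376; 2: 93.84; 3: 82.56; 4: 57.51.
Overall E[X²] = 0.15·29.376 + 0.16·93.84 + 0.45·82.56 + 0.24·57.51 = 70.3752.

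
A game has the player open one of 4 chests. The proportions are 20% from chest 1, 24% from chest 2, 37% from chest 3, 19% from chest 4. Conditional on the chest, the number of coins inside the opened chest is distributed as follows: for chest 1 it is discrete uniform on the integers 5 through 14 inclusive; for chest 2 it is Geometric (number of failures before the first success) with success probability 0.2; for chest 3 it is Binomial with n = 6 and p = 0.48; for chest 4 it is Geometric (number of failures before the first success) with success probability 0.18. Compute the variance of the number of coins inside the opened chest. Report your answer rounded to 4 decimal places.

Per component, 1: μ=9.5, E[X²]=98.5; 2: μ=4, E[X²]=36; 3: μ=2.88, E[X²]=9.792; 4: μ=4.55556, E[X²]=46.0617.
E[X] = 0.2·9.5 + 0.24·4 + 0.37·2.88 + 0.19·4.55556 = 4.79116.
E[X²] = 0.2·98.5 + 0.24·36 + 0.37·9.792 + 0.19·46.0617 = 40.7148.
Var(X) = E[X²] − (E[X])² = 40.7148 − 22.9552 = 17.7596.

17.7596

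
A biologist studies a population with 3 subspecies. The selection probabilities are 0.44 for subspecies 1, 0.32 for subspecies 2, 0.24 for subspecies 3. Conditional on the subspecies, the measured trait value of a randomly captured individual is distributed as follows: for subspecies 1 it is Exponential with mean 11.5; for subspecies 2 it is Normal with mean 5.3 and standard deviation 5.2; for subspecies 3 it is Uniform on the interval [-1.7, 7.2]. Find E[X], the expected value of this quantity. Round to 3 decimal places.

7.416

Component means — 1: 11.5; 2: 5.3; 3: 2.75.
E[X] = 0.44·11.5 + 0.32·5.3 + 0.24·2.75 = 7.416.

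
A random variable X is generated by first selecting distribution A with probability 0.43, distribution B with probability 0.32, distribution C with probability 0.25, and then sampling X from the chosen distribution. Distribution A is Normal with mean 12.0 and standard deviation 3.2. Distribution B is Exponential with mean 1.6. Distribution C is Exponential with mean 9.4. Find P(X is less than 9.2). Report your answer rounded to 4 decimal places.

Conditional on each component, P(X < 9.2): A: 0.190787; B: 0.996817; C: 0.624209.
By total probability, P(X < 9.2) = 0.43·0.190787 + 0.32·0.996817 + 0.25·0.624209 = 0.557072.

0.5571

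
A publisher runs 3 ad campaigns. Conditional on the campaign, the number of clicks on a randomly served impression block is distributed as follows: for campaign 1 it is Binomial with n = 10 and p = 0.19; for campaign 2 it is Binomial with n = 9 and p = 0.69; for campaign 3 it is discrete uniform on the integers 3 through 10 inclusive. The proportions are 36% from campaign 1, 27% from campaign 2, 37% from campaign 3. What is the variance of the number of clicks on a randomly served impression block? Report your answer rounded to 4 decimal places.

7.6488

Per component, 1: μ=1.9, E[X²]=5.149; 2: μ=6.21, E[X²]=40.4892; 3: μ=6.5, E[X²]=47.5.
E[X] = 0.36·1.9 + 0.27·6.21 + 0.37·6.5 = 4.7657.
E[X²] = 0.36·5.149 + 0.27·40.4892 + 0.37·47.5 = 30.3607.
Var(X) = E[X²] − (E[X])² = 30.3607 − 22.7119 = 7.64883.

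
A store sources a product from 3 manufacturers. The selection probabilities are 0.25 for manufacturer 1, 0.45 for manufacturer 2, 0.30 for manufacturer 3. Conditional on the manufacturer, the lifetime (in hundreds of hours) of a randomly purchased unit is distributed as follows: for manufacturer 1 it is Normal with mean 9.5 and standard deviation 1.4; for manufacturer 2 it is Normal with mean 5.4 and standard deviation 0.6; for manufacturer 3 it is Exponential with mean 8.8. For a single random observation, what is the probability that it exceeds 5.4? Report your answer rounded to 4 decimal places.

0.6370

Conditional on each manufacturer, P(X > 5.4): 1: 0.998297; 2: 0.5; 3: 0.541379.
By total probability, P(X > 5.4) = 0.25·0.998297 + 0.45·0.5 + 0.3·0.541379 = 0.636988.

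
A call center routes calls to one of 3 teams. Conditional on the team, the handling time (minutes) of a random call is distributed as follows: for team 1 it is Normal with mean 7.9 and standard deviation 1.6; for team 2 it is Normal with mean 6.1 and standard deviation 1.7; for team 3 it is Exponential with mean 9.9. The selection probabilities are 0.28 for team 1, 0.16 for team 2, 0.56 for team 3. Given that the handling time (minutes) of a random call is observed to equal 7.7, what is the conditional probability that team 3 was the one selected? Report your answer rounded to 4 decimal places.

0.2177

Likelihoods f(7.7 | ·): 1: 0.247399; 2: 0.150699; 3: 0.0464066.
Posterior ∝ prior × likelihood. Numerator for 3: 0.56·0.0464066 = 0.0259877.
Normalizing constant: 0.28·0.247399 + 0.16·0.150699 + 0.56·0.0464066 = 0.119371.
P(3 | observation) = 0.0259877 / 0.119371 = 0.217705.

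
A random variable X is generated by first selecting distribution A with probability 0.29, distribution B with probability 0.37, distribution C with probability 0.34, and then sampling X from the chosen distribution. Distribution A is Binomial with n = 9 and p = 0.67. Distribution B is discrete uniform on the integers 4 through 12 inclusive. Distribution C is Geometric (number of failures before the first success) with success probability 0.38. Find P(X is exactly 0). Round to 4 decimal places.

0.1292

Conditional on each component, P(X = 0): A: 4.64115e-05; B: 0; C: 0.38.
By total probability, P(X = 0) = 0.29·4.64115e-05 + 0.37·0 + 0.34·0.38 = 0.129213.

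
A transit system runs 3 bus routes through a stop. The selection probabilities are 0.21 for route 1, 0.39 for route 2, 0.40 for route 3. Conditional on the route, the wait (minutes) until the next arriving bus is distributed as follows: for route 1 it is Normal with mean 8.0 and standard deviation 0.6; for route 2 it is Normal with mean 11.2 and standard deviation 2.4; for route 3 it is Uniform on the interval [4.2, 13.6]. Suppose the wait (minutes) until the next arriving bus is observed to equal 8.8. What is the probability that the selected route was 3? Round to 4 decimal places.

0.3055

Likelihoods f(8.8 | ·): 1: 0.27335; 2: 0.100821; 3: 0.106383.
Posterior ∝ prior × likelihood. Numerator for 3: 0.4·0.106383 = 0.0425532.
Normalizing constant: 0.21·0.27335 + 0.39·0.100821 + 0.4·0.106383 = 0.139277.
P(3 | observation) = 0.0425532 / 0.139277 = 0.305529.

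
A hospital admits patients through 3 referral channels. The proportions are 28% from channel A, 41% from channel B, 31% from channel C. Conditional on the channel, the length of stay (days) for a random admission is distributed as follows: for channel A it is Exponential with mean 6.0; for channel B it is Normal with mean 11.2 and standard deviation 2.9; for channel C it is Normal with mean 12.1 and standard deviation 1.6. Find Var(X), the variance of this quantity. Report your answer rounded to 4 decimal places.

Per component, A: μ=6, E[X²]=72; B: μ=11.2, E[X²]=133.85; C: μ=12.1, E[X²]=148.97.
E[X] = 0.28·6 + 0.41·11.2 + 0.31·12.1 = 10.023.
E[X²] = 0.28·72 + 0.41·133.85 + 0.31·148.97 = 121.219.
Var(X) = E[X²] − (E[X])² = 121.219 − 100.461 = 20.7587.

20.7587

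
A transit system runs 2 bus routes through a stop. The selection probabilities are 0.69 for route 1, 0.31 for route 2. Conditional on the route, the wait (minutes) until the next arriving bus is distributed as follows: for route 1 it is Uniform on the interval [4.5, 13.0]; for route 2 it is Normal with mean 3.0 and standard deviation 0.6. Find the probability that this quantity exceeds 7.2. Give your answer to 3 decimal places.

Conditional on each route, P(X > 7.2): 1: 0.682353; 2: 1.27987e-12.
By total probability, P(X > 7.2) = 0.69·0.682353 + 0.31·1.27987e-12 = 0.470824.

0.471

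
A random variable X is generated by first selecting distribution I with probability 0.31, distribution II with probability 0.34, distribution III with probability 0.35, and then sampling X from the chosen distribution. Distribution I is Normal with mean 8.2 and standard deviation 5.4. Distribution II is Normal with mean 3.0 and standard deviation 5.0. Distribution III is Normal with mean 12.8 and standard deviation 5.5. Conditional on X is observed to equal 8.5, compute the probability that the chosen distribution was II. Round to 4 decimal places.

Likelihoods f(8.5 | ·): I: 0.0737643; II: 0.0435704; III: 0.0534341.
Posterior ∝ prior × likelihood. Numerator for II: 0.34·0.0435704 = 0.0148139.
Normalizing constant: 0.31·0.0737643 + 0.34·0.0435704 + 0.35·0.0534341 = 0.0563828.
P(II | observation) = 0.0148139 / 0.0563828 = 0.262739.

0.2627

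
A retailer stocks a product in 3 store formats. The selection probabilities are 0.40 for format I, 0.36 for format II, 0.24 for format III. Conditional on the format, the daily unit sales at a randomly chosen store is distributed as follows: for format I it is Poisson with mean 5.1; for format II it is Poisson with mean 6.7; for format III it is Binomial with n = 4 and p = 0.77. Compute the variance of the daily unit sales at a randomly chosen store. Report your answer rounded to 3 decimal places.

Per component, I: μ=5.1, E[X²]=31.11; II: μ=6.7, E[X²]=51.59; III: μ=3.08, E[X²]=10.1948.
E[X] = 0.4·5.1 + 0.36·6.7 + 0.24·3.08 = 5.1912.
E[X²] = 0.4·31.11 + 0.36·51.59 + 0.24·10.1948 = 33.4632.
Var(X) = E[X²] − (E[X])² = 33.4632 − 26.9486 = 6.51459.

6.515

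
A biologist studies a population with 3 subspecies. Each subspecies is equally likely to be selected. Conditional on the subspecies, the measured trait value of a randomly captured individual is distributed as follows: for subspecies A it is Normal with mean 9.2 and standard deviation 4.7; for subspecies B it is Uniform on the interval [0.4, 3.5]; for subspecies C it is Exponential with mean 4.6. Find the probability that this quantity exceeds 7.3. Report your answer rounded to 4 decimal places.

Conditional on each subspecies, P(X > 7.3): A: 0.656988; B: 0; C: 0.204547.
By total probability, P(X > 7.3) = 0.333333·0.656988 + 0.333333·0 + 0.333333·0.204547 = 0.287178.

0.2872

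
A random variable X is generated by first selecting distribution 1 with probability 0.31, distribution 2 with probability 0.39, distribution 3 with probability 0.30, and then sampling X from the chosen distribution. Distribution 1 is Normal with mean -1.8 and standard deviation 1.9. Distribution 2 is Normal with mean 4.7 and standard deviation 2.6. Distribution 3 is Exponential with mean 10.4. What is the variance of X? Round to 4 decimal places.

58.9550

Per component, 1: μ=-1.8, E[X²]=6.85; 2: μ=4.7, E[X²]=28.85; 3: μ=10.4, E[X²]=216.32.
E[X] = 0.31·-1.8 + 0.39·4.7 + 0.3·10.4 = 4.395.
E[X²] = 0.31·6.85 + 0.39·28.85 + 0.3·216.32 = 78.271.
Var(X) = E[X²] − (E[X])² = 78.271 − 19.316 = 58.955.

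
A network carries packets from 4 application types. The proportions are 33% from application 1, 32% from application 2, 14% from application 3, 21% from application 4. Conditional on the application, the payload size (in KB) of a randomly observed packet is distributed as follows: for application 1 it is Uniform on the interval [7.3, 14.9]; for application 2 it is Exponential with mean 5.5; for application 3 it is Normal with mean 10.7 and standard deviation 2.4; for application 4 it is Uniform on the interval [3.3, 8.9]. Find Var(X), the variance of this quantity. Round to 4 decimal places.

19.5328

Per component, 1: μ=11.1, E[X²]=128.023; 2: μ=5.5, E[X²]=60.5; 3: μ=10.7, E[X²]=120.25; 4: μ=6.1, E[X²]=39.8233.
E[X] = 0.33·11.1 + 0.32·5.5 + 0.14·10.7 + 0.21·6.1 = 8.202.
E[X²] = 0.33·128.023 + 0.32·60.5 + 0.14·120.25 + 0.21·39.8233 = 86.8056.
Var(X) = E[X²] − (E[X])² = 86.8056 − 67.2728 = 19.5328.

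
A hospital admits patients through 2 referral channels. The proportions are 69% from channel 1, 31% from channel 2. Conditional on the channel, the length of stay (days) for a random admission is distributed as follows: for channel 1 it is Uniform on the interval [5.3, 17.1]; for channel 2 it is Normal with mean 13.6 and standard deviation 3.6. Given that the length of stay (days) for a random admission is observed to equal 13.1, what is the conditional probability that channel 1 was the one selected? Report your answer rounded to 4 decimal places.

0.6322

Likelihoods f(13.1 | ·): 1: 0.0847458; 2: 0.109754.
Posterior ∝ prior × likelihood. Numerator for 1: 0.69·0.0847458 = 0.0584746.
Normalizing constant: 0.69·0.0847458 + 0.31·0.109754 = 0.0924982.
P(1 | observation) = 0.0584746 / 0.0924982 = 0.63217.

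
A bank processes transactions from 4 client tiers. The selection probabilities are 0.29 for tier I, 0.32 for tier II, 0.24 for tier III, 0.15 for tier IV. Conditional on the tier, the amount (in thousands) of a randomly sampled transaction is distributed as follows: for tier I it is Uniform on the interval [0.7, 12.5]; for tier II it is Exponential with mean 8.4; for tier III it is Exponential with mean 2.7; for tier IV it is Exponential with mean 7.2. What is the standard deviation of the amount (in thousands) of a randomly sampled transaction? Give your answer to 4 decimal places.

Per component, I: μ=6.6, E[X²]=55.1633; II: μ=8.4, E[X²]=141.12; III: μ=2.7, E[X²]=14.58; IV: μ=7.2, E[X²]=103.68.
E[X] = 0.29·6.6 + 0.32·8.4 + 0.24·2.7 + 0.15·7.2 = 6.33.
E[X²] = 0.29·55.1633 + 0.32·141.12 + 0.24·14.58 + 0.15·103.68 = 80.207.
Var(X) = E[X²] − (E[X])² = 80.207 − 40.0689 = 40.1381.
SD(X) = √40.1381 = 6.33546.

6.3355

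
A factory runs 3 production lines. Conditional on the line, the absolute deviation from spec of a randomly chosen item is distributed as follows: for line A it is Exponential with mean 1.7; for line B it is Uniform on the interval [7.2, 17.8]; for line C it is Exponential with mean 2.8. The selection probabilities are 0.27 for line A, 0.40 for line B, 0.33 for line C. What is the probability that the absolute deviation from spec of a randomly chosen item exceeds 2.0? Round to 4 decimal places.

Conditional on each line, P(X > 2.0): A: 0.308365; B: 1; C: 0.489542.
By total probability, P(X > 2.0) = 0.27·0.308365 + 0.4·1 + 0.33·0.489542 = 0.644807.

0.6448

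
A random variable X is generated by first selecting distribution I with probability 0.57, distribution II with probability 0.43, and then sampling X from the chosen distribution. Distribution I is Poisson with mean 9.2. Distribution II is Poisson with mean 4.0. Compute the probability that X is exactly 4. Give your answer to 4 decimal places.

0.1012

Conditional on each component, P(X = 4): I: 0.03016; II: 0.195367.
By total probability, P(X = 4) = 0.57·0.03016 + 0.43·0.195367 = 0.101199.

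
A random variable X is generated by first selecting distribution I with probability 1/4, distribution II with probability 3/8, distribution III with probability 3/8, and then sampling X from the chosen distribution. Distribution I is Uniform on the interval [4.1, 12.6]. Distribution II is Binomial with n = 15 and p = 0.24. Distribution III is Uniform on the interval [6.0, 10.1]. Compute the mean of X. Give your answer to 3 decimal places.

Component means — I: 8.35; II: 3.6; III: 8.05.
E[X] = 0.25·8.35 + 0.375·3.6 + 0.375·8.05 = 6.45625.

6.456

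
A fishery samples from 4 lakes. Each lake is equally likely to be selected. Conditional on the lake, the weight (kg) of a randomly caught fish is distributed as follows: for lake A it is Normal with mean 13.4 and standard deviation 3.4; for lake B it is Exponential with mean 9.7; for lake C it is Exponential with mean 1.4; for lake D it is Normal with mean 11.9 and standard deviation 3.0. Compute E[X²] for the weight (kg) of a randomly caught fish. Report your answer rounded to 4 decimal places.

For each component E[X²] = Var + (mean)², giving A: 191.12; B: 188.18; C: 3.92; D: 150.61.
Overall E[X²] = 0.25·191.12 + 0.25·188.18 + 0.25·3.92 + 0.25·150.61 = 133.458.

133.4575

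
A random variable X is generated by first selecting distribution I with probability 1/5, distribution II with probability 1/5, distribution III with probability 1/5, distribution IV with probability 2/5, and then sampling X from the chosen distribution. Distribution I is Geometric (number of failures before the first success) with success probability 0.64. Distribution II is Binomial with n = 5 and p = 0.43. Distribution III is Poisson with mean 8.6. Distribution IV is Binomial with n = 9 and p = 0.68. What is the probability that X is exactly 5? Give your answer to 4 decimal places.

0.0950

Conditional on each component, P(X = 5): I: 0.00386984; II: 0.0147008; III: 0.0721736; IV: 0.192095.
By total probability, P(X = 5) = 0.2·0.00386984 + 0.2·0.0147008 + 0.2·0.0721736 + 0.4·0.192095 = 0.0949867.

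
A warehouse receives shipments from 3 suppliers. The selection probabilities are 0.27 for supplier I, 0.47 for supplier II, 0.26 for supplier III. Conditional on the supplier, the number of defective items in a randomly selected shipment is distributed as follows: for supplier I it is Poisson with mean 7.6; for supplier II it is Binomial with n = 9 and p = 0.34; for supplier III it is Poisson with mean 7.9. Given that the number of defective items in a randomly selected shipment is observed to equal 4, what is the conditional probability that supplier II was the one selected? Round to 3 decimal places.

0.742

Likelihoods P(X=4 | ·): I: 0.0695673; II: 0.210866; III: 0.0601687.
Posterior ∝ prior × likelihood. Numerator for II: 0.47·0.210866 = 0.0991069.
Normalizing constant: 0.27·0.0695673 + 0.47·0.210866 + 0.26·0.0601687 = 0.133534.
P(II | observation) = 0.0991069 / 0.133534 = 0.742185.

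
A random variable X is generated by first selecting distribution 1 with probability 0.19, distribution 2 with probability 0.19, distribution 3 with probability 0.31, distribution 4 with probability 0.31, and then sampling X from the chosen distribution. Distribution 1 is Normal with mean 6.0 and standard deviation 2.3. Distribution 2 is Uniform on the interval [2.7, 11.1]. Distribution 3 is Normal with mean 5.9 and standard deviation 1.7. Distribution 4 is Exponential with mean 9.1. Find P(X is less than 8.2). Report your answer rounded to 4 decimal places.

0.7490

Conditional on each component, P(X < 8.2): 1: 0.830596; 2: 0.654762; 3: 0.911963; 4: 0.593877.
By total probability, P(X < 8.2) = 0.19·0.830596 + 0.19·0.654762 + 0.31·0.911963 + 0.31·0.593877 = 0.749028.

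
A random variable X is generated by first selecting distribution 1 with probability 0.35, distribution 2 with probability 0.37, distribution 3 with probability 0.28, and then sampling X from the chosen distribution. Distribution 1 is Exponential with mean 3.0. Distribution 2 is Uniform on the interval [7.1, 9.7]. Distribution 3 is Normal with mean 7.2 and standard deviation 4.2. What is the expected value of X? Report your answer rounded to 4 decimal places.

6.1740

Component means — 1: 3; 2: 8.4; 3: 7.2.
E[X] = 0.35·3 + 0.37·8.4 + 0.28·7.2 = 6.174.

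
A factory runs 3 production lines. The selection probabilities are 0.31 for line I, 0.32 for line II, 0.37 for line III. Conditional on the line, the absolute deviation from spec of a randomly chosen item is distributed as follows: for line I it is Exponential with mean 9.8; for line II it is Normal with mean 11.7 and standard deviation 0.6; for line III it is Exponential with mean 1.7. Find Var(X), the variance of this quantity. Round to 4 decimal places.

Per component, I: μ=9.8, E[X²]=192.08; II: μ=11.7, E[X²]=137.25; III: μ=1.7, E[X²]=5.78.
E[X] = 0.31·9.8 + 0.32·11.7 + 0.37·1.7 = 7.411.
E[X²] = 0.31·192.08 + 0.32·137.25 + 0.37·5.78 = 105.603.
Var(X) = E[X²] − (E[X])² = 105.603 − 54.9229 = 50.6805.

50.6805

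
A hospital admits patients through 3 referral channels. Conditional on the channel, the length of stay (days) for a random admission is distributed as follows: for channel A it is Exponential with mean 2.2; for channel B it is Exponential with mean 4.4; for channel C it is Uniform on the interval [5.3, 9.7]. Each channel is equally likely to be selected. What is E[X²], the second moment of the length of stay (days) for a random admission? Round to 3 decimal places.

For each component E[X²] = Var + (mean)², giving A: 9.68; B: 38.72; C: 57.8633.
Overall E[X²] = 0.333333·9.68 + 0.333333·38.72 + 0.333333·57.8633 = 35.4211.

35.421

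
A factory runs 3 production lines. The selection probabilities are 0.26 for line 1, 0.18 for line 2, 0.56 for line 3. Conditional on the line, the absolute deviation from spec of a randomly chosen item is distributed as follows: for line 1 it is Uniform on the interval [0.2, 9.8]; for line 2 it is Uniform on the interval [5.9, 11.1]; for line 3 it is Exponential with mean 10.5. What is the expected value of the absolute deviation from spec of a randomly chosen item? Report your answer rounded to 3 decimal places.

Component means — 1: 5; 2: 8.5; 3: 10.5.
E[X] = 0.26·5 + 0.18·8.5 + 0.56·10.5 = 8.71.

8.710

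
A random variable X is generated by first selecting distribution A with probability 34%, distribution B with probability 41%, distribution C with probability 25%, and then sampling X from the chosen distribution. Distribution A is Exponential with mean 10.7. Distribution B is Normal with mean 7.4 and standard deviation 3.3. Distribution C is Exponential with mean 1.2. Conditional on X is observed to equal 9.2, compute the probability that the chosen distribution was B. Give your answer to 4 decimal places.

0.7592

Likelihoods f(9.2 | ·): A: 0.0395553; B: 0.104181; C: 0.000390147.
Posterior ∝ prior × likelihood. Numerator for B: 0.41·0.104181 = 0.0427144.
Normalizing constant: 0.34·0.0395553 + 0.41·0.104181 + 0.25·0.000390147 = 0.0562607.
P(B | observation) = 0.0427144 / 0.0562607 = 0.759222.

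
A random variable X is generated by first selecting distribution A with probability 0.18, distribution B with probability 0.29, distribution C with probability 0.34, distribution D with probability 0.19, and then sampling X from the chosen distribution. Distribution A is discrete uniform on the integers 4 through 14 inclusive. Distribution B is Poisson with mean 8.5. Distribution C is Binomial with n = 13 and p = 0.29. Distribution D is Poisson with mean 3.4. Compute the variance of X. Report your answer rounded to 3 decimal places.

Per component, A: μ=9, E[X²]=91; B: μ=8.5, E[X²]=80.75; C: μ=3.77, E[X²]=16.8896; D: μ=3.4, E[X²]=14.96.
E[X] = 0.18·9 + 0.29·8.5 + 0.34·3.77 + 0.19·3.4 = 6.0128.
E[X²] = 0.18·91 + 0.29·80.75 + 0.34·16.8896 + 0.19·14.96 = 48.3824.
Var(X) = E[X²] − (E[X])² = 48.3824 − 36.1538 = 12.2286.

12.229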